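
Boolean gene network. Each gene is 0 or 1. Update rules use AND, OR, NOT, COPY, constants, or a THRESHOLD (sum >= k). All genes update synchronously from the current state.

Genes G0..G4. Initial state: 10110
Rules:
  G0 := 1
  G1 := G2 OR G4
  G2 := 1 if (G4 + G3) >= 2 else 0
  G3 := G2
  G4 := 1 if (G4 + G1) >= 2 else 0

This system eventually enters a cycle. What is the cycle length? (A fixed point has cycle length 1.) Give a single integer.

Step 0: 10110
Step 1: G0=1(const) G1=G2|G4=1|0=1 G2=(0+1>=2)=0 G3=G2=1 G4=(0+0>=2)=0 -> 11010
Step 2: G0=1(const) G1=G2|G4=0|0=0 G2=(0+1>=2)=0 G3=G2=0 G4=(0+1>=2)=0 -> 10000
Step 3: G0=1(const) G1=G2|G4=0|0=0 G2=(0+0>=2)=0 G3=G2=0 G4=(0+0>=2)=0 -> 10000
State from step 3 equals state from step 2 -> cycle length 1

Answer: 1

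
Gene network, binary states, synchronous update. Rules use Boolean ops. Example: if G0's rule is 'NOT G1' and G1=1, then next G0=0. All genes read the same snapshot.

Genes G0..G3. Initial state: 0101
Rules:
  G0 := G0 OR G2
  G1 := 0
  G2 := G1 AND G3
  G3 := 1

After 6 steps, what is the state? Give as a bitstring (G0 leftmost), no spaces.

Step 1: G0=G0|G2=0|0=0 G1=0(const) G2=G1&G3=1&1=1 G3=1(const) -> 0011
Step 2: G0=G0|G2=0|1=1 G1=0(const) G2=G1&G3=0&1=0 G3=1(const) -> 1001
Step 3: G0=G0|G2=1|0=1 G1=0(const) G2=G1&G3=0&1=0 G3=1(const) -> 1001
Step 4: G0=G0|G2=1|0=1 G1=0(const) G2=G1&G3=0&1=0 G3=1(const) -> 1001
Step 5: G0=G0|G2=1|0=1 G1=0(const) G2=G1&G3=0&1=0 G3=1(const) -> 1001
Step 6: G0=G0|G2=1|0=1 G1=0(const) G2=G1&G3=0&1=0 G3=1(const) -> 1001

1001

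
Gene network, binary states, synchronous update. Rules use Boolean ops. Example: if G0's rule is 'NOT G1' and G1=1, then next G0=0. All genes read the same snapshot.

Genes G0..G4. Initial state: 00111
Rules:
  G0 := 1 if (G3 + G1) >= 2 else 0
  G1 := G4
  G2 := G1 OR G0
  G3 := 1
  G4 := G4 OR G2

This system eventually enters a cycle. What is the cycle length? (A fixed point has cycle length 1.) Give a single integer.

Step 0: 00111
Step 1: G0=(1+0>=2)=0 G1=G4=1 G2=G1|G0=0|0=0 G3=1(const) G4=G4|G2=1|1=1 -> 01011
Step 2: G0=(1+1>=2)=1 G1=G4=1 G2=G1|G0=1|0=1 G3=1(const) G4=G4|G2=1|0=1 -> 11111
Step 3: G0=(1+1>=2)=1 G1=G4=1 G2=G1|G0=1|1=1 G3=1(const) G4=G4|G2=1|1=1 -> 11111
State from step 3 equals state from step 2 -> cycle length 1

Answer: 1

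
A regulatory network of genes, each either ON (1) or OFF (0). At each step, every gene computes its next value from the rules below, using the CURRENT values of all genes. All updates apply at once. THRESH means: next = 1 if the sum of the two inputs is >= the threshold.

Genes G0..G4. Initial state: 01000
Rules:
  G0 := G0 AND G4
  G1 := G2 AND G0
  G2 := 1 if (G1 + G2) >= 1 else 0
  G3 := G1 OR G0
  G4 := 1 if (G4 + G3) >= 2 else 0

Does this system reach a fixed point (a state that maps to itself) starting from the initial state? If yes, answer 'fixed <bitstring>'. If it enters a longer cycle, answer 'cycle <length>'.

Step 0: 01000
Step 1: G0=G0&G4=0&0=0 G1=G2&G0=0&0=0 G2=(1+0>=1)=1 G3=G1|G0=1|0=1 G4=(0+0>=2)=0 -> 00110
Step 2: G0=G0&G4=0&0=0 G1=G2&G0=1&0=0 G2=(0+1>=1)=1 G3=G1|G0=0|0=0 G4=(0+1>=2)=0 -> 00100
Step 3: G0=G0&G4=0&0=0 G1=G2&G0=1&0=0 G2=(0+1>=1)=1 G3=G1|G0=0|0=0 G4=(0+0>=2)=0 -> 00100
Fixed point reached at step 2: 00100

Answer: fixed 00100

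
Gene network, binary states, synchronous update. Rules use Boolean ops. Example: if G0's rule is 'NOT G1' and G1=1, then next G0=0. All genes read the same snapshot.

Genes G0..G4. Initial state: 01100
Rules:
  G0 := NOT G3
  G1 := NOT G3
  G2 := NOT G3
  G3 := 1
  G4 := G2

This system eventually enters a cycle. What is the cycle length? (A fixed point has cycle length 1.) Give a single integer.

Answer: 1

Derivation:
Step 0: 01100
Step 1: G0=NOT G3=NOT 0=1 G1=NOT G3=NOT 0=1 G2=NOT G3=NOT 0=1 G3=1(const) G4=G2=1 -> 11111
Step 2: G0=NOT G3=NOT 1=0 G1=NOT G3=NOT 1=0 G2=NOT G3=NOT 1=0 G3=1(const) G4=G2=1 -> 00011
Step 3: G0=NOT G3=NOT 1=0 G1=NOT G3=NOT 1=0 G2=NOT G3=NOT 1=0 G3=1(const) G4=G2=0 -> 00010
Step 4: G0=NOT G3=NOT 1=0 G1=NOT G3=NOT 1=0 G2=NOT G3=NOT 1=0 G3=1(const) G4=G2=0 -> 00010
State from step 4 equals state from step 3 -> cycle length 1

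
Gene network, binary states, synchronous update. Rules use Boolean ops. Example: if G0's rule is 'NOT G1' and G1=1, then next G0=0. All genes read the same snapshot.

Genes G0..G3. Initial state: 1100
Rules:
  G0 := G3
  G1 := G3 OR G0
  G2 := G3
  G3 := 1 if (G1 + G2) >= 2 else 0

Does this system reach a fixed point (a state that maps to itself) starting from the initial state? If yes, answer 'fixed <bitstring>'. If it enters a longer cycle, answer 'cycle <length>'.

Step 0: 1100
Step 1: G0=G3=0 G1=G3|G0=0|1=1 G2=G3=0 G3=(1+0>=2)=0 -> 0100
Step 2: G0=G3=0 G1=G3|G0=0|0=0 G2=G3=0 G3=(1+0>=2)=0 -> 0000
Step 3: G0=G3=0 G1=G3|G0=0|0=0 G2=G3=0 G3=(0+0>=2)=0 -> 0000
Fixed point reached at step 2: 0000

Answer: fixed 0000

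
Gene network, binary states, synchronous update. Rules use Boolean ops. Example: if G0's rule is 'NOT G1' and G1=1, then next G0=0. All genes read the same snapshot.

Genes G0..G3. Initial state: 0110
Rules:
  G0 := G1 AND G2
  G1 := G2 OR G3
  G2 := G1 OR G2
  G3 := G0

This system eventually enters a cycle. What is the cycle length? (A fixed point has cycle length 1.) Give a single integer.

Step 0: 0110
Step 1: G0=G1&G2=1&1=1 G1=G2|G3=1|0=1 G2=G1|G2=1|1=1 G3=G0=0 -> 1110
Step 2: G0=G1&G2=1&1=1 G1=G2|G3=1|0=1 G2=G1|G2=1|1=1 G3=G0=1 -> 1111
Step 3: G0=G1&G2=1&1=1 G1=G2|G3=1|1=1 G2=G1|G2=1|1=1 G3=G0=1 -> 1111
State from step 3 equals state from step 2 -> cycle length 1

Answer: 1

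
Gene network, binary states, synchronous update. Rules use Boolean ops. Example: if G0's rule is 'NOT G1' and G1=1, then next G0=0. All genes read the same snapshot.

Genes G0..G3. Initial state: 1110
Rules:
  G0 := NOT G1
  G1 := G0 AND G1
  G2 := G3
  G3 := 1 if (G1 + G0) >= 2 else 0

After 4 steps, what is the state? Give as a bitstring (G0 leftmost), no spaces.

Step 1: G0=NOT G1=NOT 1=0 G1=G0&G1=1&1=1 G2=G3=0 G3=(1+1>=2)=1 -> 0101
Step 2: G0=NOT G1=NOT 1=0 G1=G0&G1=0&1=0 G2=G3=1 G3=(1+0>=2)=0 -> 0010
Step 3: G0=NOT G1=NOT 0=1 G1=G0&G1=0&0=0 G2=G3=0 G3=(0+0>=2)=0 -> 1000
Step 4: G0=NOT G1=NOT 0=1 G1=G0&G1=1&0=0 G2=G3=0 G3=(0+1>=2)=0 -> 1000

1000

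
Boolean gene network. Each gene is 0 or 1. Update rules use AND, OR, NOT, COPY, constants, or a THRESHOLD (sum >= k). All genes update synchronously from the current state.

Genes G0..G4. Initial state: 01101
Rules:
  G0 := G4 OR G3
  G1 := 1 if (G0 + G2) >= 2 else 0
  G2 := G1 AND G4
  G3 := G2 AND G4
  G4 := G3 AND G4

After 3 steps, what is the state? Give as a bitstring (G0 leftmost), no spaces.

Step 1: G0=G4|G3=1|0=1 G1=(0+1>=2)=0 G2=G1&G4=1&1=1 G3=G2&G4=1&1=1 G4=G3&G4=0&1=0 -> 10110
Step 2: G0=G4|G3=0|1=1 G1=(1+1>=2)=1 G2=G1&G4=0&0=0 G3=G2&G4=1&0=0 G4=G3&G4=1&0=0 -> 11000
Step 3: G0=G4|G3=0|0=0 G1=(1+0>=2)=0 G2=G1&G4=1&0=0 G3=G2&G4=0&0=0 G4=G3&G4=0&0=0 -> 00000

00000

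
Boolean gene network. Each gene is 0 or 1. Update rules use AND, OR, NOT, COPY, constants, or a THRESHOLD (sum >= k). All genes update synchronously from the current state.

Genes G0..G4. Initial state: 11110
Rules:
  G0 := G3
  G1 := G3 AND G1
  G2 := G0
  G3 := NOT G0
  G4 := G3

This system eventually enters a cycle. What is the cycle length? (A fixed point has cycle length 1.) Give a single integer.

Answer: 4

Derivation:
Step 0: 11110
Step 1: G0=G3=1 G1=G3&G1=1&1=1 G2=G0=1 G3=NOT G0=NOT 1=0 G4=G3=1 -> 11101
Step 2: G0=G3=0 G1=G3&G1=0&1=0 G2=G0=1 G3=NOT G0=NOT 1=0 G4=G3=0 -> 00100
Step 3: G0=G3=0 G1=G3&G1=0&0=0 G2=G0=0 G3=NOT G0=NOT 0=1 G4=G3=0 -> 00010
Step 4: G0=G3=1 G1=G3&G1=1&0=0 G2=G0=0 G3=NOT G0=NOT 0=1 G4=G3=1 -> 10011
Step 5: G0=G3=1 G1=G3&G1=1&0=0 G2=G0=1 G3=NOT G0=NOT 1=0 G4=G3=1 -> 10101
Step 6: G0=G3=0 G1=G3&G1=0&0=0 G2=G0=1 G3=NOT G0=NOT 1=0 G4=G3=0 -> 00100
State from step 6 equals state from step 2 -> cycle length 4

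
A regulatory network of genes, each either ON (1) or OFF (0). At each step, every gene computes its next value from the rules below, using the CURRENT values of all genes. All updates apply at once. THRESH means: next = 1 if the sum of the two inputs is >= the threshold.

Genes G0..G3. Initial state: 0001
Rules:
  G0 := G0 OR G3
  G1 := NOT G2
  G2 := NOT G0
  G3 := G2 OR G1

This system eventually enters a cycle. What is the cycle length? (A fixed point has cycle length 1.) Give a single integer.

Step 0: 0001
Step 1: G0=G0|G3=0|1=1 G1=NOT G2=NOT 0=1 G2=NOT G0=NOT 0=1 G3=G2|G1=0|0=0 -> 1110
Step 2: G0=G0|G3=1|0=1 G1=NOT G2=NOT 1=0 G2=NOT G0=NOT 1=0 G3=G2|G1=1|1=1 -> 1001
Step 3: G0=G0|G3=1|1=1 G1=NOT G2=NOT 0=1 G2=NOT G0=NOT 1=0 G3=G2|G1=0|0=0 -> 1100
Step 4: G0=G0|G3=1|0=1 G1=NOT G2=NOT 0=1 G2=NOT G0=NOT 1=0 G3=G2|G1=0|1=1 -> 1101
Step 5: G0=G0|G3=1|1=1 G1=NOT G2=NOT 0=1 G2=NOT G0=NOT 1=0 G3=G2|G1=0|1=1 -> 1101
State from step 5 equals state from step 4 -> cycle length 1

Answer: 1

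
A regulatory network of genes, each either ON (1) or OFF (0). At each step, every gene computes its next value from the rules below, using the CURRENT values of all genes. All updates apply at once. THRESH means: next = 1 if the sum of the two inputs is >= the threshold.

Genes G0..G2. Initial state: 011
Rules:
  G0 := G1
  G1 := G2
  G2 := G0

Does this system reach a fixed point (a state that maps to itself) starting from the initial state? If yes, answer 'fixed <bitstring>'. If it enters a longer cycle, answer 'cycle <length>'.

Step 0: 011
Step 1: G0=G1=1 G1=G2=1 G2=G0=0 -> 110
Step 2: G0=G1=1 G1=G2=0 G2=G0=1 -> 101
Step 3: G0=G1=0 G1=G2=1 G2=G0=1 -> 011
Cycle of length 3 starting at step 0 -> no fixed point

Answer: cycle 3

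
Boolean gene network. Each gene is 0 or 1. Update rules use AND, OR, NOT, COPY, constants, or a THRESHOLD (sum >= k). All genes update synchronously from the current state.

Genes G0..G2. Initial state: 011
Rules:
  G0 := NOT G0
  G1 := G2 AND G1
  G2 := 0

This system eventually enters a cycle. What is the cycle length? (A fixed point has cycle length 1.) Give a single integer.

Step 0: 011
Step 1: G0=NOT G0=NOT 0=1 G1=G2&G1=1&1=1 G2=0(const) -> 110
Step 2: G0=NOT G0=NOT 1=0 G1=G2&G1=0&1=0 G2=0(const) -> 000
Step 3: G0=NOT G0=NOT 0=1 G1=G2&G1=0&0=0 G2=0(const) -> 100
Step 4: G0=NOT G0=NOT 1=0 G1=G2&G1=0&0=0 G2=0(const) -> 000
State from step 4 equals state from step 2 -> cycle length 2

Answer: 2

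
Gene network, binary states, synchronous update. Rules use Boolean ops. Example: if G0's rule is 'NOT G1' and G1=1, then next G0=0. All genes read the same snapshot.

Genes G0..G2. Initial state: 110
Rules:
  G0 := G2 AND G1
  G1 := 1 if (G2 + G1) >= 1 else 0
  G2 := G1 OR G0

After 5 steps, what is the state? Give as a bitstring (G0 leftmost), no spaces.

Step 1: G0=G2&G1=0&1=0 G1=(0+1>=1)=1 G2=G1|G0=1|1=1 -> 011
Step 2: G0=G2&G1=1&1=1 G1=(1+1>=1)=1 G2=G1|G0=1|0=1 -> 111
Step 3: G0=G2&G1=1&1=1 G1=(1+1>=1)=1 G2=G1|G0=1|1=1 -> 111
Step 4: G0=G2&G1=1&1=1 G1=(1+1>=1)=1 G2=G1|G0=1|1=1 -> 111
Step 5: G0=G2&G1=1&1=1 G1=(1+1>=1)=1 G2=G1|G0=1|1=1 -> 111

111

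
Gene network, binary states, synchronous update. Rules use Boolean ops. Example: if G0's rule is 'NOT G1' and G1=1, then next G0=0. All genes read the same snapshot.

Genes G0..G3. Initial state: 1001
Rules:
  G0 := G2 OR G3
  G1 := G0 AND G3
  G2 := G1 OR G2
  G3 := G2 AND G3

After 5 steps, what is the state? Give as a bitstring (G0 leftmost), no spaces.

Step 1: G0=G2|G3=0|1=1 G1=G0&G3=1&1=1 G2=G1|G2=0|0=0 G3=G2&G3=0&1=0 -> 1100
Step 2: G0=G2|G3=0|0=0 G1=G0&G3=1&0=0 G2=G1|G2=1|0=1 G3=G2&G3=0&0=0 -> 0010
Step 3: G0=G2|G3=1|0=1 G1=G0&G3=0&0=0 G2=G1|G2=0|1=1 G3=G2&G3=1&0=0 -> 1010
Step 4: G0=G2|G3=1|0=1 G1=G0&G3=1&0=0 G2=G1|G2=0|1=1 G3=G2&G3=1&0=0 -> 1010
Step 5: G0=G2|G3=1|0=1 G1=G0&G3=1&0=0 G2=G1|G2=0|1=1 G3=G2&G3=1&0=0 -> 1010

1010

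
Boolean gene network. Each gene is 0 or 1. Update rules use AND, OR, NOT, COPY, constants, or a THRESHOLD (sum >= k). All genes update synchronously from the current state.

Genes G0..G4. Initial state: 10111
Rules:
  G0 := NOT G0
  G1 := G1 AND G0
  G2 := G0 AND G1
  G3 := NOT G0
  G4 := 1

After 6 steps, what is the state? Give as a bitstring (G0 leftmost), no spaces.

Step 1: G0=NOT G0=NOT 1=0 G1=G1&G0=0&1=0 G2=G0&G1=1&0=0 G3=NOT G0=NOT 1=0 G4=1(const) -> 00001
Step 2: G0=NOT G0=NOT 0=1 G1=G1&G0=0&0=0 G2=G0&G1=0&0=0 G3=NOT G0=NOT 0=1 G4=1(const) -> 10011
Step 3: G0=NOT G0=NOT 1=0 G1=G1&G0=0&1=0 G2=G0&G1=1&0=0 G3=NOT G0=NOT 1=0 G4=1(const) -> 00001
Step 4: G0=NOT G0=NOT 0=1 G1=G1&G0=0&0=0 G2=G0&G1=0&0=0 G3=NOT G0=NOT 0=1 G4=1(const) -> 10011
Step 5: G0=NOT G0=NOT 1=0 G1=G1&G0=0&1=0 G2=G0&G1=1&0=0 G3=NOT G0=NOT 1=0 G4=1(const) -> 00001
Step 6: G0=NOT G0=NOT 0=1 G1=G1&G0=0&0=0 G2=G0&G1=0&0=0 G3=NOT G0=NOT 0=1 G4=1(const) -> 10011

10011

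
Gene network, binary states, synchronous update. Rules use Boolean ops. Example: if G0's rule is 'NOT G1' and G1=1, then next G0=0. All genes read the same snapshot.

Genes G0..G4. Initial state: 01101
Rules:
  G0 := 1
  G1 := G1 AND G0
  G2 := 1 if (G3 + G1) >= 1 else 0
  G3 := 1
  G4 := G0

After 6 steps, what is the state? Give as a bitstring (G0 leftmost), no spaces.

Step 1: G0=1(const) G1=G1&G0=1&0=0 G2=(0+1>=1)=1 G3=1(const) G4=G0=0 -> 10110
Step 2: G0=1(const) G1=G1&G0=0&1=0 G2=(1+0>=1)=1 G3=1(const) G4=G0=1 -> 10111
Step 3: G0=1(const) G1=G1&G0=0&1=0 G2=(1+0>=1)=1 G3=1(const) G4=G0=1 -> 10111
Step 4: G0=1(const) G1=G1&G0=0&1=0 G2=(1+0>=1)=1 G3=1(const) G4=G0=1 -> 10111
Step 5: G0=1(const) G1=G1&G0=0&1=0 G2=(1+0>=1)=1 G3=1(const) G4=G0=1 -> 10111
Step 6: G0=1(const) G1=G1&G0=0&1=0 G2=(1+0>=1)=1 G3=1(const) G4=G0=1 -> 10111

10111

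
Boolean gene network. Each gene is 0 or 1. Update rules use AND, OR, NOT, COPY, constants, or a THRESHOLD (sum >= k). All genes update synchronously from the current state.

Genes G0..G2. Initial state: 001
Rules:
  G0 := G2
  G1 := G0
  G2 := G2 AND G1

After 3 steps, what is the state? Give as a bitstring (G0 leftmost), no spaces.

Step 1: G0=G2=1 G1=G0=0 G2=G2&G1=1&0=0 -> 100
Step 2: G0=G2=0 G1=G0=1 G2=G2&G1=0&0=0 -> 010
Step 3: G0=G2=0 G1=G0=0 G2=G2&G1=0&1=0 -> 000

000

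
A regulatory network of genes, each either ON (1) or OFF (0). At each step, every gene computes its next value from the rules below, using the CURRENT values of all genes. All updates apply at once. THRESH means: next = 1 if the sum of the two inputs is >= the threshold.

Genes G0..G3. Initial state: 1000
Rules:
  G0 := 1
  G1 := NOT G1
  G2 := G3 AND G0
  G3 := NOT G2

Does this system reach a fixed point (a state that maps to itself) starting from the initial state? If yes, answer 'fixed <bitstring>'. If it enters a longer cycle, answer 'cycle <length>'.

Step 0: 1000
Step 1: G0=1(const) G1=NOT G1=NOT 0=1 G2=G3&G0=0&1=0 G3=NOT G2=NOT 0=1 -> 1101
Step 2: G0=1(const) G1=NOT G1=NOT 1=0 G2=G3&G0=1&1=1 G3=NOT G2=NOT 0=1 -> 1011
Step 3: G0=1(const) G1=NOT G1=NOT 0=1 G2=G3&G0=1&1=1 G3=NOT G2=NOT 1=0 -> 1110
Step 4: G0=1(const) G1=NOT G1=NOT 1=0 G2=G3&G0=0&1=0 G3=NOT G2=NOT 1=0 -> 1000
Cycle of length 4 starting at step 0 -> no fixed point

Answer: cycle 4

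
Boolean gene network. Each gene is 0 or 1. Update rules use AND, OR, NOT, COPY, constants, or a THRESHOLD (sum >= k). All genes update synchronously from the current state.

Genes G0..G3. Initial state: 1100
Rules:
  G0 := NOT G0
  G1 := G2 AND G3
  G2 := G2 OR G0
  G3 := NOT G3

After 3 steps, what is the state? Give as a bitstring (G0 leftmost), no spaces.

Step 1: G0=NOT G0=NOT 1=0 G1=G2&G3=0&0=0 G2=G2|G0=0|1=1 G3=NOT G3=NOT 0=1 -> 0011
Step 2: G0=NOT G0=NOT 0=1 G1=G2&G3=1&1=1 G2=G2|G0=1|0=1 G3=NOT G3=NOT 1=0 -> 1110
Step 3: G0=NOT G0=NOT 1=0 G1=G2&G3=1&0=0 G2=G2|G0=1|1=1 G3=NOT G3=NOT 0=1 -> 0011

0011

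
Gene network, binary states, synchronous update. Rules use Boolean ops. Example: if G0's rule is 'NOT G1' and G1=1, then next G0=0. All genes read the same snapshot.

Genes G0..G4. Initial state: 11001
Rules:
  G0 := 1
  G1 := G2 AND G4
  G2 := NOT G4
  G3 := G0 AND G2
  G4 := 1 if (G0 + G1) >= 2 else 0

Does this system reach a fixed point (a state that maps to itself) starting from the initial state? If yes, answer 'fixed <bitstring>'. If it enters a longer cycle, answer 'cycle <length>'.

Answer: fixed 10110

Derivation:
Step 0: 11001
Step 1: G0=1(const) G1=G2&G4=0&1=0 G2=NOT G4=NOT 1=0 G3=G0&G2=1&0=0 G4=(1+1>=2)=1 -> 10001
Step 2: G0=1(const) G1=G2&G4=0&1=0 G2=NOT G4=NOT 1=0 G3=G0&G2=1&0=0 G4=(1+0>=2)=0 -> 10000
Step 3: G0=1(const) G1=G2&G4=0&0=0 G2=NOT G4=NOT 0=1 G3=G0&G2=1&0=0 G4=(1+0>=2)=0 -> 10100
Step 4: G0=1(const) G1=G2&G4=1&0=0 G2=NOT G4=NOT 0=1 G3=G0&G2=1&1=1 G4=(1+0>=2)=0 -> 10110
Step 5: G0=1(const) G1=G2&G4=1&0=0 G2=NOT G4=NOT 0=1 G3=G0&G2=1&1=1 G4=(1+0>=2)=0 -> 10110
Fixed point reached at step 4: 10110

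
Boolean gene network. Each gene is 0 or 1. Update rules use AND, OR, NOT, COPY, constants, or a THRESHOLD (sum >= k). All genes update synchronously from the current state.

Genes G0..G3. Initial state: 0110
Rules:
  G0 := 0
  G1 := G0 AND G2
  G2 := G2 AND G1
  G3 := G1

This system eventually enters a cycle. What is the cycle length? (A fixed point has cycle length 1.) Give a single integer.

Answer: 1

Derivation:
Step 0: 0110
Step 1: G0=0(const) G1=G0&G2=0&1=0 G2=G2&G1=1&1=1 G3=G1=1 -> 0011
Step 2: G0=0(const) G1=G0&G2=0&1=0 G2=G2&G1=1&0=0 G3=G1=0 -> 0000
Step 3: G0=0(const) G1=G0&G2=0&0=0 G2=G2&G1=0&0=0 G3=G1=0 -> 0000
State from step 3 equals state from step 2 -> cycle length 1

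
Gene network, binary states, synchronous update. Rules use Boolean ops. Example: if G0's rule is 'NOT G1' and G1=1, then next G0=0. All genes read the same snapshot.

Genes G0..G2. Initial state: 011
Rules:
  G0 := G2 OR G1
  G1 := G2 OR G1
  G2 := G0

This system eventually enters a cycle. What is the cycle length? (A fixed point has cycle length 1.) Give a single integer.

Step 0: 011
Step 1: G0=G2|G1=1|1=1 G1=G2|G1=1|1=1 G2=G0=0 -> 110
Step 2: G0=G2|G1=0|1=1 G1=G2|G1=0|1=1 G2=G0=1 -> 111
Step 3: G0=G2|G1=1|1=1 G1=G2|G1=1|1=1 G2=G0=1 -> 111
State from step 3 equals state from step 2 -> cycle length 1

Answer: 1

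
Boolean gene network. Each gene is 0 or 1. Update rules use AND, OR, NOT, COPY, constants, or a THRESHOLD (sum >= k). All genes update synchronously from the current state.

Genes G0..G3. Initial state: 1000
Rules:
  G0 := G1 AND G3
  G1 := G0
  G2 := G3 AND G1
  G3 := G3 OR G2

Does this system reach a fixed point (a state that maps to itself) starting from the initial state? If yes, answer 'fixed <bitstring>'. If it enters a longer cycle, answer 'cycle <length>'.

Answer: fixed 0000

Derivation:
Step 0: 1000
Step 1: G0=G1&G3=0&0=0 G1=G0=1 G2=G3&G1=0&0=0 G3=G3|G2=0|0=0 -> 0100
Step 2: G0=G1&G3=1&0=0 G1=G0=0 G2=G3&G1=0&1=0 G3=G3|G2=0|0=0 -> 0000
Step 3: G0=G1&G3=0&0=0 G1=G0=0 G2=G3&G1=0&0=0 G3=G3|G2=0|0=0 -> 0000
Fixed point reached at step 2: 0000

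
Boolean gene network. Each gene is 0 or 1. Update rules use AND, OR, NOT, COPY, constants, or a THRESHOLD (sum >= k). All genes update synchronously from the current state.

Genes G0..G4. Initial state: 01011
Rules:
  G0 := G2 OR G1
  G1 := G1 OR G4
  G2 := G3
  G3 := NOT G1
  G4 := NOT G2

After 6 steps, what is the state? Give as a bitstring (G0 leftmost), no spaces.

Step 1: G0=G2|G1=0|1=1 G1=G1|G4=1|1=1 G2=G3=1 G3=NOT G1=NOT 1=0 G4=NOT G2=NOT 0=1 -> 11101
Step 2: G0=G2|G1=1|1=1 G1=G1|G4=1|1=1 G2=G3=0 G3=NOT G1=NOT 1=0 G4=NOT G2=NOT 1=0 -> 11000
Step 3: G0=G2|G1=0|1=1 G1=G1|G4=1|0=1 G2=G3=0 G3=NOT G1=NOT 1=0 G4=NOT G2=NOT 0=1 -> 11001
Step 4: G0=G2|G1=0|1=1 G1=G1|G4=1|1=1 G2=G3=0 G3=NOT G1=NOT 1=0 G4=NOT G2=NOT 0=1 -> 11001
Step 5: G0=G2|G1=0|1=1 G1=G1|G4=1|1=1 G2=G3=0 G3=NOT G1=NOT 1=0 G4=NOT G2=NOT 0=1 -> 11001
Step 6: G0=G2|G1=0|1=1 G1=G1|G4=1|1=1 G2=G3=0 G3=NOT G1=NOT 1=0 G4=NOT G2=NOT 0=1 -> 11001

11001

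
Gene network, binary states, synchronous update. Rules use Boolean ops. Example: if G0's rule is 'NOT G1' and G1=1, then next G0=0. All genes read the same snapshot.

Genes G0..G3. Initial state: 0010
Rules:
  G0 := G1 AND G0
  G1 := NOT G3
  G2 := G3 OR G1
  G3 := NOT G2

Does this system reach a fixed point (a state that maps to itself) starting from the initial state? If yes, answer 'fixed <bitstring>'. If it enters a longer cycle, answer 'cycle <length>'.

Step 0: 0010
Step 1: G0=G1&G0=0&0=0 G1=NOT G3=NOT 0=1 G2=G3|G1=0|0=0 G3=NOT G2=NOT 1=0 -> 0100
Step 2: G0=G1&G0=1&0=0 G1=NOT G3=NOT 0=1 G2=G3|G1=0|1=1 G3=NOT G2=NOT 0=1 -> 0111
Step 3: G0=G1&G0=1&0=0 G1=NOT G3=NOT 1=0 G2=G3|G1=1|1=1 G3=NOT G2=NOT 1=0 -> 0010
Cycle of length 3 starting at step 0 -> no fixed point

Answer: cycle 3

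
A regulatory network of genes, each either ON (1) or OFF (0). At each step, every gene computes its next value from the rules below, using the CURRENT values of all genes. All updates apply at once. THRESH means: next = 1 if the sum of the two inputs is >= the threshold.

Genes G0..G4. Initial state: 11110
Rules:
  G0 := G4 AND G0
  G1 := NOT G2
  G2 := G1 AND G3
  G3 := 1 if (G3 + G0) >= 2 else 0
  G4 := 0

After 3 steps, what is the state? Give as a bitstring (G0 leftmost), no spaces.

Step 1: G0=G4&G0=0&1=0 G1=NOT G2=NOT 1=0 G2=G1&G3=1&1=1 G3=(1+1>=2)=1 G4=0(const) -> 00110
Step 2: G0=G4&G0=0&0=0 G1=NOT G2=NOT 1=0 G2=G1&G3=0&1=0 G3=(1+0>=2)=0 G4=0(const) -> 00000
Step 3: G0=G4&G0=0&0=0 G1=NOT G2=NOT 0=1 G2=G1&G3=0&0=0 G3=(0+0>=2)=0 G4=0(const) -> 01000

01000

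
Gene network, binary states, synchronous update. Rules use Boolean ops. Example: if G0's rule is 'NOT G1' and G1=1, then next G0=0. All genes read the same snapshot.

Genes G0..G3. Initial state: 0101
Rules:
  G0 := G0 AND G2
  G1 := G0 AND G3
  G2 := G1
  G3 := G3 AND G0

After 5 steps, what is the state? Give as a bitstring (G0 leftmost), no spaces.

Step 1: G0=G0&G2=0&0=0 G1=G0&G3=0&1=0 G2=G1=1 G3=G3&G0=1&0=0 -> 0010
Step 2: G0=G0&G2=0&1=0 G1=G0&G3=0&0=0 G2=G1=0 G3=G3&G0=0&0=0 -> 0000
Step 3: G0=G0&G2=0&0=0 G1=G0&G3=0&0=0 G2=G1=0 G3=G3&G0=0&0=0 -> 0000
Step 4: G0=G0&G2=0&0=0 G1=G0&G3=0&0=0 G2=G1=0 G3=G3&G0=0&0=0 -> 0000
Step 5: G0=G0&G2=0&0=0 G1=G0&G3=0&0=0 G2=G1=0 G3=G3&G0=0&0=0 -> 0000

0000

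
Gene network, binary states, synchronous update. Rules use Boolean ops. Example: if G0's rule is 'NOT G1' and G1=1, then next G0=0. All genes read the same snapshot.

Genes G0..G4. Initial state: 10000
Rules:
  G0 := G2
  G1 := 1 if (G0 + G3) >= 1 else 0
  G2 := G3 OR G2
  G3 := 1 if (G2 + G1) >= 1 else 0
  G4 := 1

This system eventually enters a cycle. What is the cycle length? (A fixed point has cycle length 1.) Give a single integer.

Step 0: 10000
Step 1: G0=G2=0 G1=(1+0>=1)=1 G2=G3|G2=0|0=0 G3=(0+0>=1)=0 G4=1(const) -> 01001
Step 2: G0=G2=0 G1=(0+0>=1)=0 G2=G3|G2=0|0=0 G3=(0+1>=1)=1 G4=1(const) -> 00011
Step 3: G0=G2=0 G1=(0+1>=1)=1 G2=G3|G2=1|0=1 G3=(0+0>=1)=0 G4=1(const) -> 01101
Step 4: G0=G2=1 G1=(0+0>=1)=0 G2=G3|G2=0|1=1 G3=(1+1>=1)=1 G4=1(const) -> 10111
Step 5: G0=G2=1 G1=(1+1>=1)=1 G2=G3|G2=1|1=1 G3=(1+0>=1)=1 G4=1(const) -> 11111
Step 6: G0=G2=1 G1=(1+1>=1)=1 G2=G3|G2=1|1=1 G3=(1+1>=1)=1 G4=1(const) -> 11111
State from step 6 equals state from step 5 -> cycle length 1

Answer: 1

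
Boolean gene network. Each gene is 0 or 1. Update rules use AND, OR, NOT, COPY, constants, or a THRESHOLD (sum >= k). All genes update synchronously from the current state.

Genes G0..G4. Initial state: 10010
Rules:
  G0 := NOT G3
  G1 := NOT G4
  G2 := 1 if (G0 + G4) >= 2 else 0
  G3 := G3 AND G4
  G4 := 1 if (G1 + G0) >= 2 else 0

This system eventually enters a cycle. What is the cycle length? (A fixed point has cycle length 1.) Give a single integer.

Step 0: 10010
Step 1: G0=NOT G3=NOT 1=0 G1=NOT G4=NOT 0=1 G2=(1+0>=2)=0 G3=G3&G4=1&0=0 G4=(0+1>=2)=0 -> 01000
Step 2: G0=NOT G3=NOT 0=1 G1=NOT G4=NOT 0=1 G2=(0+0>=2)=0 G3=G3&G4=0&0=0 G4=(1+0>=2)=0 -> 11000
Step 3: G0=NOT G3=NOT 0=1 G1=NOT G4=NOT 0=1 G2=(1+0>=2)=0 G3=G3&G4=0&0=0 G4=(1+1>=2)=1 -> 11001
Step 4: G0=NOT G3=NOT 0=1 G1=NOT G4=NOT 1=0 G2=(1+1>=2)=1 G3=G3&G4=0&1=0 G4=(1+1>=2)=1 -> 10101
Step 5: G0=NOT G3=NOT 0=1 G1=NOT G4=NOT 1=0 G2=(1+1>=2)=1 G3=G3&G4=0&1=0 G4=(0+1>=2)=0 -> 10100
Step 6: G0=NOT G3=NOT 0=1 G1=NOT G4=NOT 0=1 G2=(1+0>=2)=0 G3=G3&G4=0&0=0 G4=(0+1>=2)=0 -> 11000
State from step 6 equals state from step 2 -> cycle length 4

Answer: 4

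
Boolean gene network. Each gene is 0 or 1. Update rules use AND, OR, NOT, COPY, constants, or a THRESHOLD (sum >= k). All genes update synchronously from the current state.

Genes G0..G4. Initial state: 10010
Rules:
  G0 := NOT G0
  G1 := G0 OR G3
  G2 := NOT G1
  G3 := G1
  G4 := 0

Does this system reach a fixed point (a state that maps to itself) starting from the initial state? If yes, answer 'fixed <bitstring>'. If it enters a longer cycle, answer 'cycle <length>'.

Answer: cycle 2

Derivation:
Step 0: 10010
Step 1: G0=NOT G0=NOT 1=0 G1=G0|G3=1|1=1 G2=NOT G1=NOT 0=1 G3=G1=0 G4=0(const) -> 01100
Step 2: G0=NOT G0=NOT 0=1 G1=G0|G3=0|0=0 G2=NOT G1=NOT 1=0 G3=G1=1 G4=0(const) -> 10010
Cycle of length 2 starting at step 0 -> no fixed point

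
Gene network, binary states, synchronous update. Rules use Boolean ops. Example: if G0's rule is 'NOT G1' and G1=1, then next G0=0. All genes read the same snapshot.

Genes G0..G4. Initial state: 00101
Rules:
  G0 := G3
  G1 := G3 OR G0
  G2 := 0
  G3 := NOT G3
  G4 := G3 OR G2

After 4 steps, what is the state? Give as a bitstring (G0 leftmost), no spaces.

Step 1: G0=G3=0 G1=G3|G0=0|0=0 G2=0(const) G3=NOT G3=NOT 0=1 G4=G3|G2=0|1=1 -> 00011
Step 2: G0=G3=1 G1=G3|G0=1|0=1 G2=0(const) G3=NOT G3=NOT 1=0 G4=G3|G2=1|0=1 -> 11001
Step 3: G0=G3=0 G1=G3|G0=0|1=1 G2=0(const) G3=NOT G3=NOT 0=1 G4=G3|G2=0|0=0 -> 01010
Step 4: G0=G3=1 G1=G3|G0=1|0=1 G2=0(const) G3=NOT G3=NOT 1=0 G4=G3|G2=1|0=1 -> 11001

11001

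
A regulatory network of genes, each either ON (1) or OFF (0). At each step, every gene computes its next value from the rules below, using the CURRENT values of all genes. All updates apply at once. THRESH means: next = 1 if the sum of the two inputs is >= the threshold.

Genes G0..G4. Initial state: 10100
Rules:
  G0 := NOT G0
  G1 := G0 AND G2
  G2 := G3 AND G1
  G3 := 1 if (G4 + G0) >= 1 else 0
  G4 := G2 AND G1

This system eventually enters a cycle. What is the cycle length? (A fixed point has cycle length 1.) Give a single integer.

Step 0: 10100
Step 1: G0=NOT G0=NOT 1=0 G1=G0&G2=1&1=1 G2=G3&G1=0&0=0 G3=(0+1>=1)=1 G4=G2&G1=1&0=0 -> 01010
Step 2: G0=NOT G0=NOT 0=1 G1=G0&G2=0&0=0 G2=G3&G1=1&1=1 G3=(0+0>=1)=0 G4=G2&G1=0&1=0 -> 10100
State from step 2 equals state from step 0 -> cycle length 2

Answer: 2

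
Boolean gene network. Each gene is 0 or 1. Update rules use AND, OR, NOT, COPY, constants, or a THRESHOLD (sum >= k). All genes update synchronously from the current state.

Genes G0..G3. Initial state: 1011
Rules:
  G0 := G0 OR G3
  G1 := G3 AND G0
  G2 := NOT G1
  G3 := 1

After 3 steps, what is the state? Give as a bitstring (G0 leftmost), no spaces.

Step 1: G0=G0|G3=1|1=1 G1=G3&G0=1&1=1 G2=NOT G1=NOT 0=1 G3=1(const) -> 1111
Step 2: G0=G0|G3=1|1=1 G1=G3&G0=1&1=1 G2=NOT G1=NOT 1=0 G3=1(const) -> 1101
Step 3: G0=G0|G3=1|1=1 G1=G3&G0=1&1=1 G2=NOT G1=NOT 1=0 G3=1(const) -> 1101

1101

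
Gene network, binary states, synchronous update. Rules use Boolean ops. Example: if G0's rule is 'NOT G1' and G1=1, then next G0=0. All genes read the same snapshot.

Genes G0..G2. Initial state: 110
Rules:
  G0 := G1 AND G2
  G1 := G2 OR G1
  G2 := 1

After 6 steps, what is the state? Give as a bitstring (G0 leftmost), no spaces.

Step 1: G0=G1&G2=1&0=0 G1=G2|G1=0|1=1 G2=1(const) -> 011
Step 2: G0=G1&G2=1&1=1 G1=G2|G1=1|1=1 G2=1(const) -> 111
Step 3: G0=G1&G2=1&1=1 G1=G2|G1=1|1=1 G2=1(const) -> 111
Step 4: G0=G1&G2=1&1=1 G1=G2|G1=1|1=1 G2=1(const) -> 111
Step 5: G0=G1&G2=1&1=1 G1=G2|G1=1|1=1 G2=1(const) -> 111
Step 6: G0=G1&G2=1&1=1 G1=G2|G1=1|1=1 G2=1(const) -> 111

111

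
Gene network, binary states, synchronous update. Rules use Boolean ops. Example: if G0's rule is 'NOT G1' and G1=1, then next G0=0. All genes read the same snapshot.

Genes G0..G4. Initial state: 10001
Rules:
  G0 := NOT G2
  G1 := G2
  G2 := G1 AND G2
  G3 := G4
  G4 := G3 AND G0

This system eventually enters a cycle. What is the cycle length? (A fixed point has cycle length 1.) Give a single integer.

Step 0: 10001
Step 1: G0=NOT G2=NOT 0=1 G1=G2=0 G2=G1&G2=0&0=0 G3=G4=1 G4=G3&G0=0&1=0 -> 10010
Step 2: G0=NOT G2=NOT 0=1 G1=G2=0 G2=G1&G2=0&0=0 G3=G4=0 G4=G3&G0=1&1=1 -> 10001
State from step 2 equals state from step 0 -> cycle length 2

Answer: 2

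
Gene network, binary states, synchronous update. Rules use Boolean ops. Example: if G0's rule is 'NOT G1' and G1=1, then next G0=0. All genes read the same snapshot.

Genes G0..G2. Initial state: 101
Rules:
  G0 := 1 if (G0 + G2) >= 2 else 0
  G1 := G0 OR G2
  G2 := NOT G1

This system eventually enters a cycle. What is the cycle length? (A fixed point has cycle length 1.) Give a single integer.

Step 0: 101
Step 1: G0=(1+1>=2)=1 G1=G0|G2=1|1=1 G2=NOT G1=NOT 0=1 -> 111
Step 2: G0=(1+1>=2)=1 G1=G0|G2=1|1=1 G2=NOT G1=NOT 1=0 -> 110
Step 3: G0=(1+0>=2)=0 G1=G0|G2=1|0=1 G2=NOT G1=NOT 1=0 -> 010
Step 4: G0=(0+0>=2)=0 G1=G0|G2=0|0=0 G2=NOT G1=NOT 1=0 -> 000
Step 5: G0=(0+0>=2)=0 G1=G0|G2=0|0=0 G2=NOT G1=NOT 0=1 -> 001
Step 6: G0=(0+1>=2)=0 G1=G0|G2=0|1=1 G2=NOT G1=NOT 0=1 -> 011
Step 7: G0=(0+1>=2)=0 G1=G0|G2=0|1=1 G2=NOT G1=NOT 1=0 -> 010
State from step 7 equals state from step 3 -> cycle length 4

Answer: 4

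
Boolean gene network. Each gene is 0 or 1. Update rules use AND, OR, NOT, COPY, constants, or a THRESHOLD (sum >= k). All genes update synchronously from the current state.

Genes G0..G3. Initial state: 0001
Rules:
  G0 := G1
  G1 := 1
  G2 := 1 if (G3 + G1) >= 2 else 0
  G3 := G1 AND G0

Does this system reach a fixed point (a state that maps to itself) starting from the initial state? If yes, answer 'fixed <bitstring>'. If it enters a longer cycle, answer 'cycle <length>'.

Step 0: 0001
Step 1: G0=G1=0 G1=1(const) G2=(1+0>=2)=0 G3=G1&G0=0&0=0 -> 0100
Step 2: G0=G1=1 G1=1(const) G2=(0+1>=2)=0 G3=G1&G0=1&0=0 -> 1100
Step 3: G0=G1=1 G1=1(const) G2=(0+1>=2)=0 G3=G1&G0=1&1=1 -> 1101
Step 4: G0=G1=1 G1=1(const) G2=(1+1>=2)=1 G3=G1&G0=1&1=1 -> 1111
Step 5: G0=G1=1 G1=1(const) G2=(1+1>=2)=1 G3=G1&G0=1&1=1 -> 1111
Fixed point reached at step 4: 1111

Answer: fixed 1111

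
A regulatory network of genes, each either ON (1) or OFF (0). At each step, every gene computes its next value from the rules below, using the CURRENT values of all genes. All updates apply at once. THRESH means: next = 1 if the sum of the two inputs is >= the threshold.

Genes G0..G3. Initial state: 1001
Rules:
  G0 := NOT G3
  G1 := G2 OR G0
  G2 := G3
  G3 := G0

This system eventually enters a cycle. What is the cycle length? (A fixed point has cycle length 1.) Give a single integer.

Answer: 4

Derivation:
Step 0: 1001
Step 1: G0=NOT G3=NOT 1=0 G1=G2|G0=0|1=1 G2=G3=1 G3=G0=1 -> 0111
Step 2: G0=NOT G3=NOT 1=0 G1=G2|G0=1|0=1 G2=G3=1 G3=G0=0 -> 0110
Step 3: G0=NOT G3=NOT 0=1 G1=G2|G0=1|0=1 G2=G3=0 G3=G0=0 -> 1100
Step 4: G0=NOT G3=NOT 0=1 G1=G2|G0=0|1=1 G2=G3=0 G3=G0=1 -> 1101
Step 5: G0=NOT G3=NOT 1=0 G1=G2|G0=0|1=1 G2=G3=1 G3=G0=1 -> 0111
State from step 5 equals state from step 1 -> cycle length 4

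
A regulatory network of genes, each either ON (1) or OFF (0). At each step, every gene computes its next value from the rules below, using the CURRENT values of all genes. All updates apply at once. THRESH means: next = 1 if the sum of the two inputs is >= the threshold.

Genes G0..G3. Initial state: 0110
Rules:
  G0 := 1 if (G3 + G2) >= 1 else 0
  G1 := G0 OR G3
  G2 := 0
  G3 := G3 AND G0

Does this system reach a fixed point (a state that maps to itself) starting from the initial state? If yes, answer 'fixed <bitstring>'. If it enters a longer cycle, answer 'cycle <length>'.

Answer: fixed 0000

Derivation:
Step 0: 0110
Step 1: G0=(0+1>=1)=1 G1=G0|G3=0|0=0 G2=0(const) G3=G3&G0=0&0=0 -> 1000
Step 2: G0=(0+0>=1)=0 G1=G0|G3=1|0=1 G2=0(const) G3=G3&G0=0&1=0 -> 0100
Step 3: G0=(0+0>=1)=0 G1=G0|G3=0|0=0 G2=0(const) G3=G3&G0=0&0=0 -> 0000
Step 4: G0=(0+0>=1)=0 G1=G0|G3=0|0=0 G2=0(const) G3=G3&G0=0&0=0 -> 0000
Fixed point reached at step 3: 0000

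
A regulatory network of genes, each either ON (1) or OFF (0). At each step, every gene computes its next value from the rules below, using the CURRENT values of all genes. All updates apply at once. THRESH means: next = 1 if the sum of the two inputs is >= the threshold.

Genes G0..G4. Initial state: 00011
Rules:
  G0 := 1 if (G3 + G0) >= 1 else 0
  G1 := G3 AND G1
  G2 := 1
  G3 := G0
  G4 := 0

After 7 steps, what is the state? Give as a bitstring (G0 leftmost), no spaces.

Step 1: G0=(1+0>=1)=1 G1=G3&G1=1&0=0 G2=1(const) G3=G0=0 G4=0(const) -> 10100
Step 2: G0=(0+1>=1)=1 G1=G3&G1=0&0=0 G2=1(const) G3=G0=1 G4=0(const) -> 10110
Step 3: G0=(1+1>=1)=1 G1=G3&G1=1&0=0 G2=1(const) G3=G0=1 G4=0(const) -> 10110
Step 4: G0=(1+1>=1)=1 G1=G3&G1=1&0=0 G2=1(const) G3=G0=1 G4=0(const) -> 10110
Step 5: G0=(1+1>=1)=1 G1=G3&G1=1&0=0 G2=1(const) G3=G0=1 G4=0(const) -> 10110
Step 6: G0=(1+1>=1)=1 G1=G3&G1=1&0=0 G2=1(const) G3=G0=1 G4=0(const) -> 10110
Step 7: G0=(1+1>=1)=1 G1=G3&G1=1&0=0 G2=1(const) G3=G0=1 G4=0(const) -> 10110

10110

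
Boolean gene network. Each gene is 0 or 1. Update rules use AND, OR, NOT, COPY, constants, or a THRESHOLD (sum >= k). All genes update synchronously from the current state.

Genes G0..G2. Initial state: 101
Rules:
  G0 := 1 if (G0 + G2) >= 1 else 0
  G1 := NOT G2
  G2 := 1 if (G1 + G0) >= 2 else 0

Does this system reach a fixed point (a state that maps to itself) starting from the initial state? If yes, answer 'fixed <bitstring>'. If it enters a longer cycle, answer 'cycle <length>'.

Step 0: 101
Step 1: G0=(1+1>=1)=1 G1=NOT G2=NOT 1=0 G2=(0+1>=2)=0 -> 100
Step 2: G0=(1+0>=1)=1 G1=NOT G2=NOT 0=1 G2=(0+1>=2)=0 -> 110
Step 3: G0=(1+0>=1)=1 G1=NOT G2=NOT 0=1 G2=(1+1>=2)=1 -> 111
Step 4: G0=(1+1>=1)=1 G1=NOT G2=NOT 1=0 G2=(1+1>=2)=1 -> 101
Cycle of length 4 starting at step 0 -> no fixed point

Answer: cycle 4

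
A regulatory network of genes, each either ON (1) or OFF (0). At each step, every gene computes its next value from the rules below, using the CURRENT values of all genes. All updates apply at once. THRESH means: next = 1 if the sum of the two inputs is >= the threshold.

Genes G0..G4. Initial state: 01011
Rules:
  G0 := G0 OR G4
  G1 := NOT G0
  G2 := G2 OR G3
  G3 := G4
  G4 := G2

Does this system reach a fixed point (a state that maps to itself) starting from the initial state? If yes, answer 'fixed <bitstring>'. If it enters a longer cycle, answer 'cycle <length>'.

Answer: fixed 10111

Derivation:
Step 0: 01011
Step 1: G0=G0|G4=0|1=1 G1=NOT G0=NOT 0=1 G2=G2|G3=0|1=1 G3=G4=1 G4=G2=0 -> 11110
Step 2: G0=G0|G4=1|0=1 G1=NOT G0=NOT 1=0 G2=G2|G3=1|1=1 G3=G4=0 G4=G2=1 -> 10101
Step 3: G0=G0|G4=1|1=1 G1=NOT G0=NOT 1=0 G2=G2|G3=1|0=1 G3=G4=1 G4=G2=1 -> 10111
Step 4: G0=G0|G4=1|1=1 G1=NOT G0=NOT 1=0 G2=G2|G3=1|1=1 G3=G4=1 G4=G2=1 -> 10111
Fixed point reached at step 3: 10111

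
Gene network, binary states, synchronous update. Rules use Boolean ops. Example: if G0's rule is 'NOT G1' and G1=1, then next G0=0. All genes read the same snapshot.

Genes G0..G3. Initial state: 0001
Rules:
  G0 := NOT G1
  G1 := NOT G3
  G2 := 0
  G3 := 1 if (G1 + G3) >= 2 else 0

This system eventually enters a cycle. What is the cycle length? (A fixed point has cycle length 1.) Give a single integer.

Step 0: 0001
Step 1: G0=NOT G1=NOT 0=1 G1=NOT G3=NOT 1=0 G2=0(const) G3=(0+1>=2)=0 -> 1000
Step 2: G0=NOT G1=NOT 0=1 G1=NOT G3=NOT 0=1 G2=0(const) G3=(0+0>=2)=0 -> 1100
Step 3: G0=NOT G1=NOT 1=0 G1=NOT G3=NOT 0=1 G2=0(const) G3=(1+0>=2)=0 -> 0100
Step 4: G0=NOT G1=NOT 1=0 G1=NOT G3=NOT 0=1 G2=0(const) G3=(1+0>=2)=0 -> 0100
State from step 4 equals state from step 3 -> cycle length 1

Answer: 1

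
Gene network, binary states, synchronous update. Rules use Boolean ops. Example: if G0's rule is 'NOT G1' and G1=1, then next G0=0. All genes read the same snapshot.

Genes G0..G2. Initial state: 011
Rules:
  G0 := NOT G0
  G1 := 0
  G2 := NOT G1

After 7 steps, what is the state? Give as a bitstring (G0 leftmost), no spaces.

Step 1: G0=NOT G0=NOT 0=1 G1=0(const) G2=NOT G1=NOT 1=0 -> 100
Step 2: G0=NOT G0=NOT 1=0 G1=0(const) G2=NOT G1=NOT 0=1 -> 001
Step 3: G0=NOT G0=NOT 0=1 G1=0(const) G2=NOT G1=NOT 0=1 -> 101
Step 4: G0=NOT G0=NOT 1=0 G1=0(const) G2=NOT G1=NOT 0=1 -> 001
Step 5: G0=NOT G0=NOT 0=1 G1=0(const) G2=NOT G1=NOT 0=1 -> 101
Step 6: G0=NOT G0=NOT 1=0 G1=0(const) G2=NOT G1=NOT 0=1 -> 001
Step 7: G0=NOT G0=NOT 0=1 G1=0(const) G2=NOT G1=NOT 0=1 -> 101

101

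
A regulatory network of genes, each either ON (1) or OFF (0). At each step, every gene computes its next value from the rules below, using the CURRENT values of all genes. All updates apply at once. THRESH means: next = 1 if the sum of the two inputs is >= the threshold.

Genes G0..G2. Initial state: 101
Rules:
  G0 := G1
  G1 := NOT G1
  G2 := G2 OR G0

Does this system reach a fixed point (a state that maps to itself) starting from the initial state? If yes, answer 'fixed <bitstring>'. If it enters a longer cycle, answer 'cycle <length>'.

Step 0: 101
Step 1: G0=G1=0 G1=NOT G1=NOT 0=1 G2=G2|G0=1|1=1 -> 011
Step 2: G0=G1=1 G1=NOT G1=NOT 1=0 G2=G2|G0=1|0=1 -> 101
Cycle of length 2 starting at step 0 -> no fixed point

Answer: cycle 2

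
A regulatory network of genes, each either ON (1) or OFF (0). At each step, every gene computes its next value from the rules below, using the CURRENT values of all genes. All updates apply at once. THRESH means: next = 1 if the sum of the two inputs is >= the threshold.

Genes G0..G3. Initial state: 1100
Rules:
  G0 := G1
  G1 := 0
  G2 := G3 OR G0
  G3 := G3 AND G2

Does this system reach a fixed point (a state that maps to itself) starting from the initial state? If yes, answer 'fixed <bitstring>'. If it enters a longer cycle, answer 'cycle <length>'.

Step 0: 1100
Step 1: G0=G1=1 G1=0(const) G2=G3|G0=0|1=1 G3=G3&G2=0&0=0 -> 1010
Step 2: G0=G1=0 G1=0(const) G2=G3|G0=0|1=1 G3=G3&G2=0&1=0 -> 0010
Step 3: G0=G1=0 G1=0(const) G2=G3|G0=0|0=0 G3=G3&G2=0&1=0 -> 0000
Step 4: G0=G1=0 G1=0(const) G2=G3|G0=0|0=0 G3=G3&G2=0&0=0 -> 0000
Fixed point reached at step 3: 0000

Answer: fixed 0000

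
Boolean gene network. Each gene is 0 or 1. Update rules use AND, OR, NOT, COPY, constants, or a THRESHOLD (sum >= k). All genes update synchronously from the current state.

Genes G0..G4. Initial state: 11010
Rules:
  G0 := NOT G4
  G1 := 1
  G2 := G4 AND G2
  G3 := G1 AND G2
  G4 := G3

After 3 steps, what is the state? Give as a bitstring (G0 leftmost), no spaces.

Step 1: G0=NOT G4=NOT 0=1 G1=1(const) G2=G4&G2=0&0=0 G3=G1&G2=1&0=0 G4=G3=1 -> 11001
Step 2: G0=NOT G4=NOT 1=0 G1=1(const) G2=G4&G2=1&0=0 G3=G1&G2=1&0=0 G4=G3=0 -> 01000
Step 3: G0=NOT G4=NOT 0=1 G1=1(const) G2=G4&G2=0&0=0 G3=G1&G2=1&0=0 G4=G3=0 -> 11000

11000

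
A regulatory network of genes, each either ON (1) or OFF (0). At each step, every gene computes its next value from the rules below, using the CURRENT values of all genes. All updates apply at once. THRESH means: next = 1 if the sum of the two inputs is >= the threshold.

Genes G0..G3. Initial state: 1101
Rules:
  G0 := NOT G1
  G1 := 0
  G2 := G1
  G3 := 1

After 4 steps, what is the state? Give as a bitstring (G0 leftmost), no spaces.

Step 1: G0=NOT G1=NOT 1=0 G1=0(const) G2=G1=1 G3=1(const) -> 0011
Step 2: G0=NOT G1=NOT 0=1 G1=0(const) G2=G1=0 G3=1(const) -> 1001
Step 3: G0=NOT G1=NOT 0=1 G1=0(const) G2=G1=0 G3=1(const) -> 1001
Step 4: G0=NOT G1=NOT 0=1 G1=0(const) G2=G1=0 G3=1(const) -> 1001

1001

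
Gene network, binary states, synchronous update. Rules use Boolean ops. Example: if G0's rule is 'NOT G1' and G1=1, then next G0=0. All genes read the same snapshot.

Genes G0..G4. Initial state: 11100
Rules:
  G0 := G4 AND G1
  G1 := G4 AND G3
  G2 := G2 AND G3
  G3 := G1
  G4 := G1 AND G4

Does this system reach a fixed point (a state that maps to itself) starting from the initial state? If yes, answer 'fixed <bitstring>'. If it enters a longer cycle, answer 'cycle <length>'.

Answer: fixed 00000

Derivation:
Step 0: 11100
Step 1: G0=G4&G1=0&1=0 G1=G4&G3=0&0=0 G2=G2&G3=1&0=0 G3=G1=1 G4=G1&G4=1&0=0 -> 00010
Step 2: G0=G4&G1=0&0=0 G1=G4&G3=0&1=0 G2=G2&G3=0&1=0 G3=G1=0 G4=G1&G4=0&0=0 -> 00000
Step 3: G0=G4&G1=0&0=0 G1=G4&G3=0&0=0 G2=G2&G3=0&0=0 G3=G1=0 G4=G1&G4=0&0=0 -> 00000
Fixed point reached at step 2: 00000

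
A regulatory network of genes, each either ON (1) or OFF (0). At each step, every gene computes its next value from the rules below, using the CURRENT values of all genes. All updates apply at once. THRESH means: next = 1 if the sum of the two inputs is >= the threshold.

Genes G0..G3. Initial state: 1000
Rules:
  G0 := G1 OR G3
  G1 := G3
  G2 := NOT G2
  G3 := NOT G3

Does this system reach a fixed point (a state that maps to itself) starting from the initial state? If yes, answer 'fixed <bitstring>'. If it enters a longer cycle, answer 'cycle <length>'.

Step 0: 1000
Step 1: G0=G1|G3=0|0=0 G1=G3=0 G2=NOT G2=NOT 0=1 G3=NOT G3=NOT 0=1 -> 0011
Step 2: G0=G1|G3=0|1=1 G1=G3=1 G2=NOT G2=NOT 1=0 G3=NOT G3=NOT 1=0 -> 1100
Step 3: G0=G1|G3=1|0=1 G1=G3=0 G2=NOT G2=NOT 0=1 G3=NOT G3=NOT 0=1 -> 1011
Step 4: G0=G1|G3=0|1=1 G1=G3=1 G2=NOT G2=NOT 1=0 G3=NOT G3=NOT 1=0 -> 1100
Cycle of length 2 starting at step 2 -> no fixed point

Answer: cycle 2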